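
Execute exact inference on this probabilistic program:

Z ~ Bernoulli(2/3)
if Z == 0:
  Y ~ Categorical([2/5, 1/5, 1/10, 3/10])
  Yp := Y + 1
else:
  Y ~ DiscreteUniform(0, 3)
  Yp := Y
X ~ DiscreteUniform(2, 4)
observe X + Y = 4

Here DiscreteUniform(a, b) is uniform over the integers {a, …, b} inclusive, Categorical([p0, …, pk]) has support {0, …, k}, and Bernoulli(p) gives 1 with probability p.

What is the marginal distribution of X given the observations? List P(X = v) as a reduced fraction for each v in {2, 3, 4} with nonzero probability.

P(X=2) = 3/11, P(X=3) = 7/22, P(X=4) = 9/22

Enumerate traces; 6 have nonzero weight after conditioning:
  (Z=0, Y=0, X=4) weight 2/45
  (Z=0, Y=1, X=3) weight 1/45
  (Z=0, Y=2, X=2) weight 1/90
  (Z=1, Y=0, X=4) weight 1/18
  (Z=1, Y=1, X=3) weight 1/18
  (Z=1, Y=2, X=2) weight 1/18
Group by X:
  weight(X=2) = 1/15
  weight(X=3) = 7/90
  weight(X=4) = 1/10
Total weight = 1/15 + 7/90 + 1/10 = 11/45
P(X=2 | obs) = 1/15 / 11/45 = 3/11
P(X=3 | obs) = 7/90 / 11/45 = 7/22
P(X=4 | obs) = 1/10 / 11/45 = 9/22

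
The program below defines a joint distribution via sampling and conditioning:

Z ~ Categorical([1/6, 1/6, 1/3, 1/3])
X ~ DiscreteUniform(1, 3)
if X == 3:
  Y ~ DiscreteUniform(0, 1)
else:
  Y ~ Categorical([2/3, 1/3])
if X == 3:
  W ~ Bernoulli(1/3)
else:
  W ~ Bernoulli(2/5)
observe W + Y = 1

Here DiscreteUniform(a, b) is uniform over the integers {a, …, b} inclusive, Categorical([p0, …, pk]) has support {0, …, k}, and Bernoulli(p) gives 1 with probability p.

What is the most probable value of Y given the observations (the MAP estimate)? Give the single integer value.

Enumerate traces; 24 have nonzero weight after conditioning:
  (Z=0, X=1, Y=0, W=1) weight 2/135
  (Z=0, X=1, Y=1, W=0) weight 1/90
  (Z=0, X=2, Y=0, W=1) weight 2/135
  (Z=0, X=2, Y=1, W=0) weight 1/90
  (Z=0, X=3, Y=0, W=1) weight 1/108
  (Z=0, X=3, Y=1, W=0) weight 1/54
  (Z=1, X=1, Y=0, W=1) weight 2/135
  (Z=1, X=1, Y=1, W=0) weight 1/90
  … 16 more
Group by Y:
  weight(Y=0) = 7/30
  weight(Y=1) = 11/45
Total weight = 7/30 + 11/45 = 43/90
P(Y=0 | obs) = 7/30 / 43/90 = 21/43
P(Y=1 | obs) = 11/45 / 43/90 = 22/43
argmax = 1

argmax_v P(Y = v | obs) = 1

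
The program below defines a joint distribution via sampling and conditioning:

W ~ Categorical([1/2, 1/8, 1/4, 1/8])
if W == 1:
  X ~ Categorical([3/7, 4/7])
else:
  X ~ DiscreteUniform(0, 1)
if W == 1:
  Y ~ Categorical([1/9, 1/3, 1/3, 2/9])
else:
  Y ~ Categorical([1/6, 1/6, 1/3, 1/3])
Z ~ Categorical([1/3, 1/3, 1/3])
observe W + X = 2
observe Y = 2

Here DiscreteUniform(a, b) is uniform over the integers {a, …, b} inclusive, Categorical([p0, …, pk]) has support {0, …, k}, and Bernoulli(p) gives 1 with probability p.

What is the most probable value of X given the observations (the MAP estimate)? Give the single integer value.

Enumerate traces; 6 have nonzero weight after conditioning:
  (W=1, X=1, Y=2, Z=0) weight 1/126
  (W=1, X=1, Y=2, Z=1) weight 1/126
  (W=1, X=1, Y=2, Z=2) weight 1/126
  (W=2, X=0, Y=2, Z=0) weight 1/72
  (W=2, X=0, Y=2, Z=1) weight 1/72
  (W=2, X=0, Y=2, Z=2) weight 1/72
Group by X:
  weight(X=0) = 1/24
  weight(X=1) = 1/42
Total weight = 1/24 + 1/42 = 11/168
P(X=0 | obs) = 1/24 / 11/168 = 7/11
P(X=1 | obs) = 1/42 / 11/168 = 4/11
argmax = 0

argmax_v P(X = v | obs) = 0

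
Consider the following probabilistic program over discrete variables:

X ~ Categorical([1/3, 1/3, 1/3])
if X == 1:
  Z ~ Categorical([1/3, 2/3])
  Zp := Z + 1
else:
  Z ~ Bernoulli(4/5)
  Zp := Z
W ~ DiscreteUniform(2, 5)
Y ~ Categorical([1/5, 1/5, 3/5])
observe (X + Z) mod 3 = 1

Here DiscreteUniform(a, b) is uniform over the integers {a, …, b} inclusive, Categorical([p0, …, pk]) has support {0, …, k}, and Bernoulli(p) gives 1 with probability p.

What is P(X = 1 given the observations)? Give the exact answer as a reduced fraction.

P(X = 1 | obs) = 5/17

Enumerate traces; 24 have nonzero weight after conditioning:
  (X=0, Z=1, W=2, Y=0) weight 1/75
  (X=0, Z=1, W=2, Y=1) weight 1/75
  (X=0, Z=1, W=2, Y=2) weight 1/25
  (X=0, Z=1, W=3, Y=0) weight 1/75
  (X=0, Z=1, W=3, Y=1) weight 1/75
  (X=0, Z=1, W=3, Y=2) weight 1/25
  (X=0, Z=1, W=4, Y=0) weight 1/75
  (X=0, Z=1, W=4, Y=1) weight 1/75
  (X=1, Z=0, W=2, Y=0) weight 1/180
  … 15 more
Group by X:
  weight(X=0) = 4/15
  weight(X=1) = 1/9
Total weight = 4/15 + 1/9 = 17/45
P(X=0 | obs) = 4/15 / 17/45 = 12/17
P(X=1 | obs) = 1/9 / 17/45 = 5/17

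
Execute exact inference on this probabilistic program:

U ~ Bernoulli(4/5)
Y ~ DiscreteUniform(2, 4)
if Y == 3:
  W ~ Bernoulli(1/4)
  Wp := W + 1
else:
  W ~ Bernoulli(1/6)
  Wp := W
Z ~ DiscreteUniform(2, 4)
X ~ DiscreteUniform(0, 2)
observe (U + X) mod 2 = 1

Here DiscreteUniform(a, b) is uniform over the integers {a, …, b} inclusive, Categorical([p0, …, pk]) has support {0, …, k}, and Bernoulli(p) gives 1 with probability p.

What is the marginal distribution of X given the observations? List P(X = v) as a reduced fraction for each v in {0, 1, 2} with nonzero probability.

P(X=0) = 4/9, P(X=1) = 1/9, P(X=2) = 4/9

Enumerate traces; 54 have nonzero weight after conditioning:
  (U=0, Y=2, W=0, Z=2, X=1) weight 1/162
  (U=0, Y=2, W=0, Z=3, X=1) weight 1/162
  (U=0, Y=2, W=0, Z=4, X=1) weight 1/162
  (U=0, Y=2, W=1, Z=2, X=1) weight 1/810
  (U=0, Y=2, W=1, Z=3, X=1) weight 1/810
  (U=0, Y=2, W=1, Z=4, X=1) weight 1/810
  (U=0, Y=3, W=0, Z=2, X=1) weight 1/180
  (U=0, Y=3, W=0, Z=3, X=1) weight 1/180
  (U=1, Y=2, W=0, Z=2, X=0) weight 2/81
  (U=1, Y=2, W=0, Z=2, X=2) weight 2/81
  … 44 more
Group by X:
  weight(X=0) = 4/15
  weight(X=1) = 1/15
  weight(X=2) = 4/15
Total weight = 4/15 + 1/15 + 4/15 = 3/5
P(X=0 | obs) = 4/15 / 3/5 = 4/9
P(X=1 | obs) = 1/15 / 3/5 = 1/9
P(X=2 | obs) = 4/15 / 3/5 = 4/9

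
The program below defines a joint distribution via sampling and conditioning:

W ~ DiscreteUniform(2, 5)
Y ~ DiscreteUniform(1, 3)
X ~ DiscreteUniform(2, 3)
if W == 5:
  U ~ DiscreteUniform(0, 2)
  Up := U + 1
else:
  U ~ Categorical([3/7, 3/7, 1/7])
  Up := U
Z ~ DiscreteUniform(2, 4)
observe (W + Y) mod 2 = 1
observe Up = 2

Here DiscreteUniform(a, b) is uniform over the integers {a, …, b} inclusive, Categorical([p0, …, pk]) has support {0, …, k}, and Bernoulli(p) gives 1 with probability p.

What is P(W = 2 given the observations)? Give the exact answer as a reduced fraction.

P(W = 2 | obs) = 3/11

Enumerate traces; 36 have nonzero weight after conditioning:
  (W=2, Y=1, X=2, U=2, Z=2) weight 1/504
  (W=2, Y=1, X=2, U=2, Z=3) weight 1/504
  (W=2, Y=1, X=2, U=2, Z=4) weight 1/504
  (W=2, Y=1, X=3, U=2, Z=2) weight 1/504
  (W=2, Y=1, X=3, U=2, Z=3) weight 1/504
  (W=2, Y=1, X=3, U=2, Z=4) weight 1/504
  (W=2, Y=3, X=2, U=2, Z=2) weight 1/504
  (W=2, Y=3, X=2, U=2, Z=3) weight 1/504
  (W=3, Y=2, X=2, U=2, Z=2) weight 1/504
  (W=4, Y=1, X=2, U=2, Z=2) weight 1/504
  … 26 more
Group by W:
  weight(W=2) = 1/42
  weight(W=3) = 1/84
  weight(W=4) = 1/42
  weight(W=5) = 1/36
Total weight = 1/42 + 1/84 + 1/42 + 1/36 = 11/126
P(W=2 | obs) = 1/42 / 11/126 = 3/11
P(W=3 | obs) = 1/84 / 11/126 = 3/22
P(W=4 | obs) = 1/42 / 11/126 = 3/11
P(W=5 | obs) = 1/36 / 11/126 = 7/22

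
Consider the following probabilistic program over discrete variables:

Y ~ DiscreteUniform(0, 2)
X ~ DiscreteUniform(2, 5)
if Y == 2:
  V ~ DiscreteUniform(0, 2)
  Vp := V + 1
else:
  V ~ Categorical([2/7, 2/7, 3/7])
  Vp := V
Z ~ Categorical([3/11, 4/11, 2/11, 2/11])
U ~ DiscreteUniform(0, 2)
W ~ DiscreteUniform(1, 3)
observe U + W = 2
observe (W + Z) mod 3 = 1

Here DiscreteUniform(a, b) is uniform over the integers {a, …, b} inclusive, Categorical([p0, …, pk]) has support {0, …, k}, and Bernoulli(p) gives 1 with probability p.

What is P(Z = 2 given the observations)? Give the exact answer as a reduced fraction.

Enumerate traces; 108 have nonzero weight after conditioning:
  (Y=0, X=2, V=0, Z=0, U=1, W=1) weight 1/1386
  (Y=0, X=2, V=0, Z=2, U=0, W=2) weight 1/2079
  (Y=0, X=2, V=0, Z=3, U=1, W=1) weight 1/2079
  (Y=0, X=2, V=1, Z=0, U=1, W=1) weight 1/1386
  (Y=0, X=2, V=1, Z=2, U=0, W=2) weight 1/2079
  (Y=0, X=2, V=1, Z=3, U=1, W=1) weight 1/2079
  (Y=0, X=2, V=2, Z=0, U=1, W=1) weight 1/924
  (Y=0, X=2, V=2, Z=2, U=0, W=2) weight 1/1386
  … 100 more
Group by Z:
  weight(Z=0) = 1/33
  weight(Z=2) = 2/99
  weight(Z=3) = 2/99
Total weight = 1/33 + 2/99 + 2/99 = 7/99
P(Z=0 | obs) = 1/33 / 7/99 = 3/7
P(Z=2 | obs) = 2/99 / 7/99 = 2/7
P(Z=3 | obs) = 2/99 / 7/99 = 2/7

P(Z = 2 | obs) = 2/7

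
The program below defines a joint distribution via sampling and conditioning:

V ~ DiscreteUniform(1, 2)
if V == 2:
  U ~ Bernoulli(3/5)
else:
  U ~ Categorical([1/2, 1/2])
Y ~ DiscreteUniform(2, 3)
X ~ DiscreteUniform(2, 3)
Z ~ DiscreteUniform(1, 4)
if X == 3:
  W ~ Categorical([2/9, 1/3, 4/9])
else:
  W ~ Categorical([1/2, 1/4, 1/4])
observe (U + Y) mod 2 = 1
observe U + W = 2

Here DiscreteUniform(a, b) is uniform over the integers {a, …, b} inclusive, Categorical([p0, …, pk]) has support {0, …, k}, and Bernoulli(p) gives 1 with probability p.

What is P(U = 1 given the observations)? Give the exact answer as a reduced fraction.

P(U = 1 | obs) = 77/152

Enumerate traces; 32 have nonzero weight after conditioning:
  (V=1, U=0, Y=3, X=2, Z=1, W=2) weight 1/256
  (V=1, U=0, Y=3, X=2, Z=2, W=2) weight 1/256
  (V=1, U=0, Y=3, X=2, Z=3, W=2) weight 1/256
  (V=1, U=0, Y=3, X=2, Z=4, W=2) weight 1/256
  (V=1, U=0, Y=3, X=3, Z=1, W=2) weight 1/144
  (V=1, U=0, Y=3, X=3, Z=2, W=2) weight 1/144
  (V=1, U=0, Y=3, X=3, Z=3, W=2) weight 1/144
  (V=1, U=0, Y=3, X=3, Z=4, W=2) weight 1/144
  (V=1, U=1, Y=2, X=2, Z=1, W=1) weight 1/256
  … 23 more
Group by U:
  weight(U=0) = 5/64
  weight(U=1) = 77/960
Total weight = 5/64 + 77/960 = 19/120
P(U=0 | obs) = 5/64 / 19/120 = 75/152
P(U=1 | obs) = 77/960 / 19/120 = 77/152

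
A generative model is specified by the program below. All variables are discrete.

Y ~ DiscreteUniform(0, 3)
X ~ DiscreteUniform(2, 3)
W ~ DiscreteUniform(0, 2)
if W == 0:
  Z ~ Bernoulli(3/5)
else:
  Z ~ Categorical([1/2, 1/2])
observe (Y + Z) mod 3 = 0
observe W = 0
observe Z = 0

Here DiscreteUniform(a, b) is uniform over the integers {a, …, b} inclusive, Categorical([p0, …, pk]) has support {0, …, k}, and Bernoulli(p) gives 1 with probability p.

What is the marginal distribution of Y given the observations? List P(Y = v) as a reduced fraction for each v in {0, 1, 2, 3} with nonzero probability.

Enumerate traces; 4 have nonzero weight after conditioning:
  (Y=0, X=2, W=0, Z=0) weight 1/60
  (Y=0, X=3, W=0, Z=0) weight 1/60
  (Y=3, X=2, W=0, Z=0) weight 1/60
  (Y=3, X=3, W=0, Z=0) weight 1/60
Group by Y:
  weight(Y=0) = 1/30
  weight(Y=3) = 1/30
Total weight = 1/30 + 1/30 = 1/15
P(Y=0 | obs) = 1/30 / 1/15 = 1/2
P(Y=3 | obs) = 1/30 / 1/15 = 1/2

P(Y=0) = 1/2, P(Y=3) = 1/2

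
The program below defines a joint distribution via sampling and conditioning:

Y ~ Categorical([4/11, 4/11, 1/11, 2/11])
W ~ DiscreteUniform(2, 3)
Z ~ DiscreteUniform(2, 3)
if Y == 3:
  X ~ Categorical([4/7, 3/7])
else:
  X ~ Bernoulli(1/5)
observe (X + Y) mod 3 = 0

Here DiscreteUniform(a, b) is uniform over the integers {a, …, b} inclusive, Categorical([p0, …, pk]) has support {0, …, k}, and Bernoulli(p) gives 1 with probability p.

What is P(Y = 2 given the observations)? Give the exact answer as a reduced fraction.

Enumerate traces; 12 have nonzero weight after conditioning:
  (Y=0, W=2, Z=2, X=0) weight 4/55
  (Y=0, W=2, Z=3, X=0) weight 4/55
  (Y=0, W=3, Z=2, X=0) weight 4/55
  (Y=0, W=3, Z=3, X=0) weight 4/55
  (Y=2, W=2, Z=2, X=1) weight 1/220
  (Y=2, W=2, Z=3, X=1) weight 1/220
  (Y=2, W=3, Z=2, X=1) weight 1/220
  (Y=2, W=3, Z=3, X=1) weight 1/220
  (Y=3, W=2, Z=2, X=0) weight 2/77
  … 3 more
Group by Y:
  weight(Y=0) = 16/55
  weight(Y=2) = 1/55
  weight(Y=3) = 8/77
Total weight = 16/55 + 1/55 + 8/77 = 159/385
P(Y=0 | obs) = 16/55 / 159/385 = 112/159
P(Y=2 | obs) = 1/55 / 159/385 = 7/159
P(Y=3 | obs) = 8/77 / 159/385 = 40/159

P(Y = 2 | obs) = 7/159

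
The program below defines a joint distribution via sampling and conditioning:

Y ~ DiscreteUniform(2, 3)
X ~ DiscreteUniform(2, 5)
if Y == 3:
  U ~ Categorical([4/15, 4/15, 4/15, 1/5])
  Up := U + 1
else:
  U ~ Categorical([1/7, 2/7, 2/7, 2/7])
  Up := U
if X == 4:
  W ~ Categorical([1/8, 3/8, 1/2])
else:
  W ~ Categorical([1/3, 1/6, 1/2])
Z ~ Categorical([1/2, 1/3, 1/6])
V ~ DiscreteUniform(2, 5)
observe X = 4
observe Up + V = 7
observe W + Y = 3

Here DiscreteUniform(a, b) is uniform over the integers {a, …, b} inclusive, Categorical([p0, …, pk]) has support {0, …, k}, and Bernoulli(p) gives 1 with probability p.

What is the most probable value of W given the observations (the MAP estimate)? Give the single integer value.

argmax_v P(W = v | obs) = 1

Enumerate traces; 15 have nonzero weight after conditioning:
  (Y=2, X=4, U=2, W=1, Z=0, V=5) weight 3/1792
  (Y=2, X=4, U=2, W=1, Z=1, V=5) weight 1/896
  (Y=2, X=4, U=2, W=1, Z=2, V=5) weight 1/1792
  (Y=2, X=4, U=3, W=1, Z=0, V=4) weight 3/1792
  (Y=2, X=4, U=3, W=1, Z=1, V=4) weight 1/896
  (Y=2, X=4, U=3, W=1, Z=2, V=4) weight 1/1792
  (Y=3, X=4, U=1, W=0, Z=0, V=5) weight 1/1920
  (Y=3, X=4, U=1, W=0, Z=1, V=5) weight 1/2880
  … 7 more
Group by W:
  weight(W=0) = 11/3840
  weight(W=1) = 3/448
Total weight = 11/3840 + 3/448 = 257/26880
P(W=0 | obs) = 11/3840 / 257/26880 = 77/257
P(W=1 | obs) = 3/448 / 257/26880 = 180/257
argmax = 1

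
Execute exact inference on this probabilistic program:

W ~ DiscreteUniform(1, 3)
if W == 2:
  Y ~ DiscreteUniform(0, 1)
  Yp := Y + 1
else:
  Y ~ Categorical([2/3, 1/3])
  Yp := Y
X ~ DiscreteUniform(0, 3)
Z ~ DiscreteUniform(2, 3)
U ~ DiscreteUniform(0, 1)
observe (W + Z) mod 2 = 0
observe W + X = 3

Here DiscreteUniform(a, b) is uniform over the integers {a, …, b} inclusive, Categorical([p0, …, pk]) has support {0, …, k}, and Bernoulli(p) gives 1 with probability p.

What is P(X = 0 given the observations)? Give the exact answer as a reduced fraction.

Enumerate traces; 12 have nonzero weight after conditioning:
  (W=1, Y=0, X=2, Z=3, U=0) weight 1/72
  (W=1, Y=0, X=2, Z=3, U=1) weight 1/72
  (W=1, Y=1, X=2, Z=3, U=0) weight 1/144
  (W=1, Y=1, X=2, Z=3, U=1) weight 1/144
  (W=2, Y=0, X=1, Z=2, U=0) weight 1/96
  (W=2, Y=0, X=1, Z=2, U=1) weight 1/96
  (W=2, Y=1, X=1, Z=2, U=0) weight 1/96
  (W=2, Y=1, X=1, Z=2, U=1) weight 1/96
  (W=3, Y=0, X=0, Z=3, U=0) weight 1/72
  … 3 more
Group by X:
  weight(X=0) = 1/24
  weight(X=1) = 1/24
  weight(X=2) = 1/24
Total weight = 1/24 + 1/24 + 1/24 = 1/8
P(X=0 | obs) = 1/24 / 1/8 = 1/3
P(X=1 | obs) = 1/24 / 1/8 = 1/3
P(X=2 | obs) = 1/24 / 1/8 = 1/3

P(X = 0 | obs) = 1/3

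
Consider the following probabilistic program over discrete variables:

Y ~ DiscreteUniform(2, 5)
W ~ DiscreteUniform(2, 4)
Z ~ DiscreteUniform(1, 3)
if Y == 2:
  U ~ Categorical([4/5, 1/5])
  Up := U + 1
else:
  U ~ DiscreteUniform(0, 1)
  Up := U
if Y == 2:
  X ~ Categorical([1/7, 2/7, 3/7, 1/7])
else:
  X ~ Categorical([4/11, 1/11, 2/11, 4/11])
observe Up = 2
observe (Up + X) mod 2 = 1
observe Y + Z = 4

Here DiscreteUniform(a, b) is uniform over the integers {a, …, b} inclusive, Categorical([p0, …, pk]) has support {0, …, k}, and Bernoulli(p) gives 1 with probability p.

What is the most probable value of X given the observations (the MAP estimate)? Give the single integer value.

argmax_v P(X = v | obs) = 1

Enumerate traces; 6 have nonzero weight after conditioning:
  (Y=2, W=2, Z=2, U=1, X=1) weight 1/630
  (Y=2, W=2, Z=2, U=1, X=3) weight 1/1260
  (Y=2, W=3, Z=2, U=1, X=1) weight 1/630
  (Y=2, W=3, Z=2, U=1, X=3) weight 1/1260
  (Y=2, W=4, Z=2, U=1, X=1) weight 1/630
  (Y=2, W=4, Z=2, U=1, X=3) weight 1/1260
Group by X:
  weight(X=1) = 1/210
  weight(X=3) = 1/420
Total weight = 1/210 + 1/420 = 1/140
P(X=1 | obs) = 1/210 / 1/140 = 2/3
P(X=3 | obs) = 1/420 / 1/140 = 1/3
argmax = 1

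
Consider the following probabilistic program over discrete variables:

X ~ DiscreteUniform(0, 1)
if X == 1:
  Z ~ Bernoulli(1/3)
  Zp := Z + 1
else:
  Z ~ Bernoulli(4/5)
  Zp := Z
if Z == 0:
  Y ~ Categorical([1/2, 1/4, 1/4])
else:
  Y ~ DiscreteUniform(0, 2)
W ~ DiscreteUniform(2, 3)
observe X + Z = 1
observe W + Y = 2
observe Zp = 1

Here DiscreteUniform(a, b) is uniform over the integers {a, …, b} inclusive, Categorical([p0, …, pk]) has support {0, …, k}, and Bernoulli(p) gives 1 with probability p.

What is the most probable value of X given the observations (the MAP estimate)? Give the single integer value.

Enumerate traces; 2 have nonzero weight after conditioning:
  (X=0, Z=1, Y=0, W=2) weight 1/15
  (X=1, Z=0, Y=0, W=2) weight 1/12
Group by X:
  weight(X=0) = 1/15
  weight(X=1) = 1/12
Total weight = 1/15 + 1/12 = 3/20
P(X=0 | obs) = 1/15 / 3/20 = 4/9
P(X=1 | obs) = 1/12 / 3/20 = 5/9
argmax = 1

argmax_v P(X = v | obs) = 1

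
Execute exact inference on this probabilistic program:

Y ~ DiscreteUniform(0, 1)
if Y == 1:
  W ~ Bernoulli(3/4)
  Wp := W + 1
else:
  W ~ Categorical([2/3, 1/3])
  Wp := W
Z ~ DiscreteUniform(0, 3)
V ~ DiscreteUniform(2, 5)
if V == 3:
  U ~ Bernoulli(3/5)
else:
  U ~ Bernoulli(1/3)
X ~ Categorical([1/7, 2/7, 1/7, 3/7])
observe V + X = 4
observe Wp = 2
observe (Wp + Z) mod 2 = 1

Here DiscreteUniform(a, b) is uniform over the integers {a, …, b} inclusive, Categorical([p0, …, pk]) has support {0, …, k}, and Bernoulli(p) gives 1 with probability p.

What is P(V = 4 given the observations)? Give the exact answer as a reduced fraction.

Enumerate traces; 12 have nonzero weight after conditioning:
  (Y=1, W=1, Z=1, V=2, U=0, X=2) weight 1/448
  (Y=1, W=1, Z=1, V=2, U=1, X=2) weight 1/896
  (Y=1, W=1, Z=1, V=3, U=0, X=1) weight 3/1120
  (Y=1, W=1, Z=1, V=3, U=1, X=1) weight 9/2240
  (Y=1, W=1, Z=1, V=4, U=0, X=0) weight 1/448
  (Y=1, W=1, Z=1, V=4, U=1, X=0) weight 1/896
  (Y=1, W=1, Z=3, V=2, U=0, X=2) weight 1/448
  (Y=1, W=1, Z=3, V=2, U=1, X=2) weight 1/896
  … 4 more
Group by V:
  weight(V=2) = 3/448
  weight(V=3) = 3/224
  weight(V=4) = 3/448
Total weight = 3/448 + 3/224 + 3/448 = 3/112
P(V=2 | obs) = 3/448 / 3/112 = 1/4
P(V=3 | obs) = 3/224 / 3/112 = 1/2
P(V=4 | obs) = 3/448 / 3/112 = 1/4

P(V = 4 | obs) = 1/4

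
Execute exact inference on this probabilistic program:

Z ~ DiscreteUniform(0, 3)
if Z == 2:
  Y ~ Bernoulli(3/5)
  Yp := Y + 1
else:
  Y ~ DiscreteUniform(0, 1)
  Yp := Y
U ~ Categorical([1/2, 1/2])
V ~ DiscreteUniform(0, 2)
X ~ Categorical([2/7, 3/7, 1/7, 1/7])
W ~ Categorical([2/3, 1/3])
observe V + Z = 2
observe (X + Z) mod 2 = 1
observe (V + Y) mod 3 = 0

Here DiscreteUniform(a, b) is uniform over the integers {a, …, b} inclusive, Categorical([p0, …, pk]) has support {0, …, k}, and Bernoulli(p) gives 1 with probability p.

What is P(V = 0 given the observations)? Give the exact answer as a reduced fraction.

P(V = 0 | obs) = 4/9

Enumerate traces; 16 have nonzero weight after conditioning:
  (Z=0, Y=1, U=0, V=2, X=1, W=0) weight 1/168
  (Z=0, Y=1, U=0, V=2, X=1, W=1) weight 1/336
  (Z=0, Y=1, U=0, V=2, X=3, W=0) weight 1/504
  (Z=0, Y=1, U=0, V=2, X=3, W=1) weight 1/1008
  (Z=0, Y=1, U=1, V=2, X=1, W=0) weight 1/168
  (Z=0, Y=1, U=1, V=2, X=1, W=1) weight 1/336
  (Z=0, Y=1, U=1, V=2, X=3, W=0) weight 1/504
  (Z=0, Y=1, U=1, V=2, X=3, W=1) weight 1/1008
  (Z=2, Y=0, U=0, V=0, X=1, W=0) weight 1/210
  … 7 more
Group by V:
  weight(V=0) = 2/105
  weight(V=2) = 1/42
Total weight = 2/105 + 1/42 = 3/70
P(V=0 | obs) = 2/105 / 3/70 = 4/9
P(V=2 | obs) = 1/42 / 3/70 = 5/9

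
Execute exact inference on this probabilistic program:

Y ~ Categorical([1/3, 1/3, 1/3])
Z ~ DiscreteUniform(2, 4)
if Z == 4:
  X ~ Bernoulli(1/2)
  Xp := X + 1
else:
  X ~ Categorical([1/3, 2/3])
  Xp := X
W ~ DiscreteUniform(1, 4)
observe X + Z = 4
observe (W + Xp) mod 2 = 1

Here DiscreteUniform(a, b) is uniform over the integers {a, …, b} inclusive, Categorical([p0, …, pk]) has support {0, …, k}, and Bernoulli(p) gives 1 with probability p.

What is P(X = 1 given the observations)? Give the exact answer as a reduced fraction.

P(X = 1 | obs) = 4/7

Enumerate traces; 12 have nonzero weight after conditioning:
  (Y=0, Z=3, X=1, W=2) weight 1/54
  (Y=0, Z=3, X=1, W=4) weight 1/54
  (Y=0, Z=4, X=0, W=2) weight 1/72
  (Y=0, Z=4, X=0, W=4) weight 1/72
  (Y=1, Z=3, X=1, W=2) weight 1/54
  (Y=1, Z=3, X=1, W=4) weight 1/54
  (Y=1, Z=4, X=0, W=2) weight 1/72
  (Y=1, Z=4, X=0, W=4) weight 1/72
  … 4 more
Group by X:
  weight(X=0) = 1/12
  weight(X=1) = 1/9
Total weight = 1/12 + 1/9 = 7/36
P(X=0 | obs) = 1/12 / 7/36 = 3/7
P(X=1 | obs) = 1/9 / 7/36 = 4/7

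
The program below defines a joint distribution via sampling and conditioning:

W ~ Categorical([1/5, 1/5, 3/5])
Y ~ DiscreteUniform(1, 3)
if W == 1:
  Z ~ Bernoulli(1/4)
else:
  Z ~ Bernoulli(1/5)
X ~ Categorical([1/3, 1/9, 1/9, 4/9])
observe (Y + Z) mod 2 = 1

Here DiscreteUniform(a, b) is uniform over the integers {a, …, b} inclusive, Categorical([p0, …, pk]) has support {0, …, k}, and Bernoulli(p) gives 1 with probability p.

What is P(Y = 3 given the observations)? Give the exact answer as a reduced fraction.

Enumerate traces; 36 have nonzero weight after conditioning:
  (W=0, Y=1, Z=0, X=0) weight 4/225
  (W=0, Y=1, Z=0, X=1) weight 4/675
  (W=0, Y=1, Z=0, X=2) weight 4/675
  (W=0, Y=1, Z=0, X=3) weight 16/675
  (W=0, Y=2, Z=1, X=0) weight 1/225
  (W=0, Y=2, Z=1, X=1) weight 1/675
  (W=0, Y=2, Z=1, X=2) weight 1/675
  (W=0, Y=2, Z=1, X=3) weight 4/675
  (W=0, Y=3, Z=0, X=0) weight 4/225
  … 27 more
Group by Y:
  weight(Y=1) = 79/300
  weight(Y=2) = 7/100
  weight(Y=3) = 79/300
Total weight = 79/300 + 7/100 + 79/300 = 179/300
P(Y=1 | obs) = 79/300 / 179/300 = 79/179
P(Y=2 | obs) = 7/100 / 179/300 = 21/179
P(Y=3 | obs) = 79/300 / 179/300 = 79/179

P(Y = 3 | obs) = 79/179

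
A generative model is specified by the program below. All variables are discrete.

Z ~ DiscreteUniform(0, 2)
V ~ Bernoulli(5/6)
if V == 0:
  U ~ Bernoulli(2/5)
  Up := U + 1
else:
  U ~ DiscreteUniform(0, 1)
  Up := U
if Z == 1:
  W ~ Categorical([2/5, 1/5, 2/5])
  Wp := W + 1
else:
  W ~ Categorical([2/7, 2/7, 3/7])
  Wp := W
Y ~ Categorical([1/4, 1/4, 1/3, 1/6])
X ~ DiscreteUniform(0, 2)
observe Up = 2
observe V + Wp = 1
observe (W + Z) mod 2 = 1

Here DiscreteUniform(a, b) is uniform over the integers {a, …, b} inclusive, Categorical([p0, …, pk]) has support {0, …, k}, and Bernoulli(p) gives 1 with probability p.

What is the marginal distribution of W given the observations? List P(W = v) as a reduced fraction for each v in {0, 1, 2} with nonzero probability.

Enumerate traces; 36 have nonzero weight after conditioning:
  (Z=0, V=0, U=1, W=1, Y=0, X=0) weight 1/1890
  (Z=0, V=0, U=1, W=1, Y=0, X=1) weight 1/1890
  (Z=0, V=0, U=1, W=1, Y=0, X=2) weight 1/1890
  (Z=0, V=0, U=1, W=1, Y=1, X=0) weight 1/1890
  (Z=0, V=0, U=1, W=1, Y=1, X=1) weight 1/1890
  (Z=0, V=0, U=1, W=1, Y=1, X=2) weight 1/1890
  (Z=0, V=0, U=1, W=1, Y=2, X=0) weight 2/2835
  (Z=0, V=0, U=1, W=1, Y=2, X=1) weight 2/2835
  (Z=1, V=0, U=1, W=0, Y=0, X=0) weight 1/1350
  … 27 more
Group by W:
  weight(W=0) = 2/225
  weight(W=1) = 4/315
Total weight = 2/225 + 4/315 = 34/1575
P(W=0 | obs) = 2/225 / 34/1575 = 7/17
P(W=1 | obs) = 4/315 / 34/1575 = 10/17

P(W=0) = 7/17, P(W=1) = 10/17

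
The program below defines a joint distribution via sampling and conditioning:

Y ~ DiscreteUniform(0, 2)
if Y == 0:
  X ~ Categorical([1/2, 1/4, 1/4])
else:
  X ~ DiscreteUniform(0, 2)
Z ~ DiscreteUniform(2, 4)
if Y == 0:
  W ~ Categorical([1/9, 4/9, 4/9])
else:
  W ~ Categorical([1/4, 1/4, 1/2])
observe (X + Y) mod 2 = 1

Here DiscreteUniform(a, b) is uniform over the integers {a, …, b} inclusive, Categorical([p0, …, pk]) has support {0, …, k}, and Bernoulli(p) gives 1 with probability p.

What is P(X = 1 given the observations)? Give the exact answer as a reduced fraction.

Enumerate traces; 36 have nonzero weight after conditioning:
  (Y=0, X=1, Z=2, W=0) weight 1/324
  (Y=0, X=1, Z=2, W=1) weight 1/81
  (Y=0, X=1, Z=2, W=2) weight 1/81
  (Y=0, X=1, Z=3, W=0) weight 1/324
  (Y=0, X=1, Z=3, W=1) weight 1/81
  (Y=0, X=1, Z=3, W=2) weight 1/81
  (Y=0, X=1, Z=4, W=0) weight 1/324
  (Y=0, X=1, Z=4, W=1) weight 1/81
  (Y=1, X=0, Z=2, W=0) weight 1/108
  (Y=1, X=2, Z=2, W=0) weight 1/108
  … 26 more
Group by X:
  weight(X=0) = 1/9
  weight(X=1) = 7/36
  weight(X=2) = 1/9
Total weight = 1/9 + 7/36 + 1/9 = 5/12
P(X=0 | obs) = 1/9 / 5/12 = 4/15
P(X=1 | obs) = 7/36 / 5/12 = 7/15
P(X=2 | obs) = 1/9 / 5/12 = 4/15

P(X = 1 | obs) = 7/15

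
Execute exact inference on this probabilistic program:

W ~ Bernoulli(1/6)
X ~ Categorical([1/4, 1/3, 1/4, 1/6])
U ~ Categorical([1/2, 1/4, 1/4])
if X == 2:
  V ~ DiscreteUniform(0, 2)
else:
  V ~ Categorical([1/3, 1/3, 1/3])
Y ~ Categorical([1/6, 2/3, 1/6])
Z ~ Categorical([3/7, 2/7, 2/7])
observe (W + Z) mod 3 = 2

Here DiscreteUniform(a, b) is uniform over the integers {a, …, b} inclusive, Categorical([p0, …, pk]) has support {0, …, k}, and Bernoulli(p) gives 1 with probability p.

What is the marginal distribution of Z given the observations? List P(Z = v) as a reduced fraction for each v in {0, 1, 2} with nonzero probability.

Enumerate traces; 216 have nonzero weight after conditioning:
  (W=0, X=0, U=0, V=0, Y=0, Z=2) weight 5/3024
  (W=0, X=0, U=0, V=0, Y=1, Z=2) weight 5/756
  (W=0, X=0, U=0, V=0, Y=2, Z=2) weight 5/3024
  (W=0, X=0, U=0, V=1, Y=0, Z=2) weight 5/3024
  (W=0, X=0, U=0, V=1, Y=1, Z=2) weight 5/756
  (W=0, X=0, U=0, V=1, Y=2, Z=2) weight 5/3024
  (W=0, X=0, U=0, V=2, Y=0, Z=2) weight 5/3024
  (W=0, X=0, U=0, V=2, Y=1, Z=2) weight 5/756
  (W=1, X=0, U=0, V=0, Y=0, Z=1) weight 1/3024
  … 207 more
Group by Z:
  weight(Z=1) = 1/21
  weight(Z=2) = 5/21
Total weight = 1/21 + 5/21 = 2/7
P(Z=1 | obs) = 1/21 / 2/7 = 1/6
P(Z=2 | obs) = 5/21 / 2/7 = 5/6

P(Z=1) = 1/6, P(Z=2) = 5/6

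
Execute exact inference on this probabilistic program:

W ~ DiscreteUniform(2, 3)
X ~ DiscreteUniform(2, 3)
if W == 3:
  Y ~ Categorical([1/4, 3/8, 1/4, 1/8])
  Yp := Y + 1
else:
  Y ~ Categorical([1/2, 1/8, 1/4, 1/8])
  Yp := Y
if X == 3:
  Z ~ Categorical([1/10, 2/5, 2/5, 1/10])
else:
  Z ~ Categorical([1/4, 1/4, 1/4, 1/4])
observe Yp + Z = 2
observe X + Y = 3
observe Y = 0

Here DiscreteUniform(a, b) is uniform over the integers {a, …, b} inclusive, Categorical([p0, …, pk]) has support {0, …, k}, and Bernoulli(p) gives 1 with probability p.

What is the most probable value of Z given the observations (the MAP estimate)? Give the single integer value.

Enumerate traces; 2 have nonzero weight after conditioning:
  (W=2, X=3, Y=0, Z=2) weight 1/20
  (W=3, X=3, Y=0, Z=1) weight 1/40
Group by Z:
  weight(Z=1) = 1/40
  weight(Z=2) = 1/20
Total weight = 1/40 + 1/20 = 3/40
P(Z=1 | obs) = 1/40 / 3/40 = 1/3
P(Z=2 | obs) = 1/20 / 3/40 = 2/3
argmax = 2

argmax_v P(Z = v | obs) = 2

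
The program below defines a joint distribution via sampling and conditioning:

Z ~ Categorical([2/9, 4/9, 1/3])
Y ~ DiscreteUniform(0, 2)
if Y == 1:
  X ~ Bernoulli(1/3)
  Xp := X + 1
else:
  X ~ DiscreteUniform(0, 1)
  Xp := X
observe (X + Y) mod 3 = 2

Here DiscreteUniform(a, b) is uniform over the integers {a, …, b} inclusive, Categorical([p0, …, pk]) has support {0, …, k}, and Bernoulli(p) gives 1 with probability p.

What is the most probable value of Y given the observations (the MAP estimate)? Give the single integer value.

Enumerate traces; 6 have nonzero weight after conditioning:
  (Z=0, Y=1, X=1) weight 2/81
  (Z=0, Y=2, X=0) weight 1/27
  (Z=1, Y=1, X=1) weight 4/81
  (Z=1, Y=2, X=0) weight 2/27
  (Z=2, Y=1, X=1) weight 1/27
  (Z=2, Y=2, X=0) weight 1/18
Group by Y:
  weight(Y=1) = 1/9
  weight(Y=2) = 1/6
Total weight = 1/9 + 1/6 = 5/18
P(Y=1 | obs) = 1/9 / 5/18 = 2/5
P(Y=2 | obs) = 1/6 / 5/18 = 3/5
argmax = 2

argmax_v P(Y = v | obs) = 2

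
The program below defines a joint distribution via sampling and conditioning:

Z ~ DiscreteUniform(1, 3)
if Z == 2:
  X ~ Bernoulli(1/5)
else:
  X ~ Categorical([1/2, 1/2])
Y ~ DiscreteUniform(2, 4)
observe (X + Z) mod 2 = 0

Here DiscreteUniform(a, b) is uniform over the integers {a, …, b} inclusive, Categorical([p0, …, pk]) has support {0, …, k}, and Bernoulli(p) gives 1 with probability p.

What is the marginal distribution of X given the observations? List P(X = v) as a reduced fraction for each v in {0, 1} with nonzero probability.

Enumerate traces; 9 have nonzero weight after conditioning:
  (Z=1, X=1, Y=2) weight 1/18
  (Z=1, X=1, Y=3) weight 1/18
  (Z=1, X=1, Y=4) weight 1/18
  (Z=2, X=0, Y=2) weight 4/45
  (Z=2, X=0, Y=3) weight 4/45
  (Z=2, X=0, Y=4) weight 4/45
  (Z=3, X=1, Y=2) weight 1/18
  (Z=3, X=1, Y=3) weight 1/18
  … 1 more
Group by X:
  weight(X=0) = 4/15
  weight(X=1) = 1/3
Total weight = 4/15 + 1/3 = 3/5
P(X=0 | obs) = 4/15 / 3/5 = 4/9
P(X=1 | obs) = 1/3 / 3/5 = 5/9

P(X=0) = 4/9, P(X=1) = 5/9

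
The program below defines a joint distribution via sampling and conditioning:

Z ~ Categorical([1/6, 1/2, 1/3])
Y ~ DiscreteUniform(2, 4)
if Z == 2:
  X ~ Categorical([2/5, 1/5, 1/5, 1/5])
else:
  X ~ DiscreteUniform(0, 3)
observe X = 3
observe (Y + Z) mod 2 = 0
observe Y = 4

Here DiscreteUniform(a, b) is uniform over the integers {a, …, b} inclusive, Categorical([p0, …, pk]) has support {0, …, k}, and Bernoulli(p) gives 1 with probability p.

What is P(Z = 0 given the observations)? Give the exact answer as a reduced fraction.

P(Z = 0 | obs) = 5/13

Enumerate traces; 2 have nonzero weight after conditioning:
  (Z=0, Y=4, X=3) weight 1/72
  (Z=2, Y=4, X=3) weight 1/45
Group by Z:
  weight(Z=0) = 1/72
  weight(Z=2) = 1/45
Total weight = 1/72 + 1/45 = 13/360
P(Z=0 | obs) = 1/72 / 13/360 = 5/13
P(Z=2 | obs) = 1/45 / 13/360 = 8/13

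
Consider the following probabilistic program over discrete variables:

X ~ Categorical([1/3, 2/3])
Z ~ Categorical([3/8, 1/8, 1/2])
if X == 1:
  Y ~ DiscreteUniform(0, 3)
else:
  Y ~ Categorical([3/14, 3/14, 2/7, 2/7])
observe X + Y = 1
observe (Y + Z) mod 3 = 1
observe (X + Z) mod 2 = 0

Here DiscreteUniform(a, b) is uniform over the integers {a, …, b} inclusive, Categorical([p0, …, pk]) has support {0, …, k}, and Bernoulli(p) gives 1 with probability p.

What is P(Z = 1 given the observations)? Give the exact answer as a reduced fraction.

Enumerate traces; 2 have nonzero weight after conditioning:
  (X=0, Z=0, Y=1) weight 3/112
  (X=1, Z=1, Y=0) weight 1/48
Group by Z:
  weight(Z=0) = 3/112
  weight(Z=1) = 1/48
Total weight = 3/112 + 1/48 = 1/21
P(Z=0 | obs) = 3/112 / 1/21 = 9/16
P(Z=1 | obs) = 1/48 / 1/21 = 7/16

P(Z = 1 | obs) = 7/16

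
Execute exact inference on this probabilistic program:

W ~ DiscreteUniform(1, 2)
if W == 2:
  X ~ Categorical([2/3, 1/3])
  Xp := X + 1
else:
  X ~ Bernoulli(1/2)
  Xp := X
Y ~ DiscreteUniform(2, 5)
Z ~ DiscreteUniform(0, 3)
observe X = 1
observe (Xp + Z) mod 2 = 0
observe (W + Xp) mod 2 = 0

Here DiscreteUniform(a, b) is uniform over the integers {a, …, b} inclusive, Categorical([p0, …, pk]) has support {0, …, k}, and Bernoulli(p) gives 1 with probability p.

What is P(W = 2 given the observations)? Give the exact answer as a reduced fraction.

Enumerate traces; 16 have nonzero weight after conditioning:
  (W=1, X=1, Y=2, Z=1) weight 1/64
  (W=1, X=1, Y=2, Z=3) weight 1/64
  (W=1, X=1, Y=3, Z=1) weight 1/64
  (W=1, X=1, Y=3, Z=3) weight 1/64
  (W=1, X=1, Y=4, Z=1) weight 1/64
  (W=1, X=1, Y=4, Z=3) weight 1/64
  (W=1, X=1, Y=5, Z=1) weight 1/64
  (W=1, X=1, Y=5, Z=3) weight 1/64
  (W=2, X=1, Y=2, Z=0) weight 1/96
  … 7 more
Group by W:
  weight(W=1) = 1/8
  weight(W=2) = 1/12
Total weight = 1/8 + 1/12 = 5/24
P(W=1 | obs) = 1/8 / 5/24 = 3/5
P(W=2 | obs) = 1/12 / 5/24 = 2/5

P(W = 2 | obs) = 2/5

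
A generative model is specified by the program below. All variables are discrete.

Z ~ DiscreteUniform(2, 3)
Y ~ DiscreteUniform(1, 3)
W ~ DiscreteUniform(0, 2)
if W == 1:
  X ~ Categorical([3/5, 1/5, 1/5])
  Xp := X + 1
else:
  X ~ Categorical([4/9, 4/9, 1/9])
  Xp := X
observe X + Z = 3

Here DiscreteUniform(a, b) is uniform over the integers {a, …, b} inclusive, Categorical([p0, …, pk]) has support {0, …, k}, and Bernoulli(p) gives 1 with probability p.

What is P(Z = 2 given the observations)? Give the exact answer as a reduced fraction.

P(Z = 2 | obs) = 49/116

Enumerate traces; 18 have nonzero weight after conditioning:
  (Z=2, Y=1, W=0, X=1) weight 2/81
  (Z=2, Y=1, W=1, X=1) weight 1/90
  (Z=2, Y=1, W=2, X=1) weight 2/81
  (Z=2, Y=2, W=0, X=1) weight 2/81
  (Z=2, Y=2, W=1, X=1) weight 1/90
  (Z=2, Y=2, W=2, X=1) weight 2/81
  (Z=2, Y=3, W=0, X=1) weight 2/81
  (Z=2, Y=3, W=1, X=1) weight 1/90
  (Z=3, Y=1, W=0, X=0) weight 2/81
  … 9 more
Group by Z:
  weight(Z=2) = 49/270
  weight(Z=3) = 67/270
Total weight = 49/270 + 67/270 = 58/135
P(Z=2 | obs) = 49/270 / 58/135 = 49/116
P(Z=3 | obs) = 67/270 / 58/135 = 67/116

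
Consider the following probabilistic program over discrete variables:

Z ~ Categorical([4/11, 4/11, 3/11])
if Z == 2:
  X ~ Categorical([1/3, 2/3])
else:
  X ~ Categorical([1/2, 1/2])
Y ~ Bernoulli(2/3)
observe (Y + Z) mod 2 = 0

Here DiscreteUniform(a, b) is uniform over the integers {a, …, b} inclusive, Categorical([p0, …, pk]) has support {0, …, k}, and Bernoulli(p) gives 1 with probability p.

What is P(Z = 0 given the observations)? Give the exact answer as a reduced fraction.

P(Z = 0 | obs) = 4/15

Enumerate traces; 6 have nonzero weight after conditioning:
  (Z=0, X=0, Y=0) weight 2/33
  (Z=0, X=1, Y=0) weight 2/33
  (Z=1, X=0, Y=1) weight 4/33
  (Z=1, X=1, Y=1) weight 4/33
  (Z=2, X=0, Y=0) weight 1/33
  (Z=2, X=1, Y=0) weight 2/33
Group by Z:
  weight(Z=0) = 4/33
  weight(Z=1) = 8/33
  weight(Z=2) = 1/11
Total weight = 4/33 + 8/33 + 1/11 = 5/11
P(Z=0 | obs) = 4/33 / 5/11 = 4/15
P(Z=1 | obs) = 8/33 / 5/11 = 8/15
P(Z=2 | obs) = 1/11 / 5/11 = 1/5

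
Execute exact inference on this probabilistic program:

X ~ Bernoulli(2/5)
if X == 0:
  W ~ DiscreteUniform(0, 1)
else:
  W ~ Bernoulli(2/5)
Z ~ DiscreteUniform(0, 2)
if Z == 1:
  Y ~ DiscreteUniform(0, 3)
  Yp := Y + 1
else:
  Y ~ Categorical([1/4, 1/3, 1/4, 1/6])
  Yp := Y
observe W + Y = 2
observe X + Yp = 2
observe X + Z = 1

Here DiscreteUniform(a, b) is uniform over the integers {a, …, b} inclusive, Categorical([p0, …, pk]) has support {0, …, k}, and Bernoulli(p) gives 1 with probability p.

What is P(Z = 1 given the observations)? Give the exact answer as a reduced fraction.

Enumerate traces; 2 have nonzero weight after conditioning:
  (X=0, W=1, Z=1, Y=1) weight 1/40
  (X=1, W=1, Z=0, Y=1) weight 4/225
Group by Z:
  weight(Z=0) = 4/225
  weight(Z=1) = 1/40
Total weight = 4/225 + 1/40 = 77/1800
P(Z=0 | obs) = 4/225 / 77/1800 = 32/77
P(Z=1 | obs) = 1/40 / 77/1800 = 45/77

P(Z = 1 | obs) = 45/77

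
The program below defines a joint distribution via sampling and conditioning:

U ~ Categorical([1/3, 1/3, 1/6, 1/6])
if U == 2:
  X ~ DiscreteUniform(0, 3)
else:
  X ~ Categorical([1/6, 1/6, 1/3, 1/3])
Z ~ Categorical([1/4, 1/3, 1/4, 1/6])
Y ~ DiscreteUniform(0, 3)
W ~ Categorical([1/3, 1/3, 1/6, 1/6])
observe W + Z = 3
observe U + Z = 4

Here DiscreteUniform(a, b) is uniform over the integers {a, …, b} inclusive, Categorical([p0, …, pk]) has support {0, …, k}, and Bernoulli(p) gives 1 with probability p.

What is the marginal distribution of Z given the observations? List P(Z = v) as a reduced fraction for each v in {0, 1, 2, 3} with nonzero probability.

Enumerate traces; 48 have nonzero weight after conditioning:
  (U=1, X=0, Z=3, Y=0, W=0) weight 1/1296
  (U=1, X=0, Z=3, Y=1, W=0) weight 1/1296
  (U=1, X=0, Z=3, Y=2, W=0) weight 1/1296
  (U=1, X=0, Z=3, Y=3, W=0) weight 1/1296
  (U=1, X=1, Z=3, Y=0, W=0) weight 1/1296
  (U=1, X=1, Z=3, Y=1, W=0) weight 1/1296
  (U=1, X=1, Z=3, Y=2, W=0) weight 1/1296
  (U=1, X=1, Z=3, Y=3, W=0) weight 1/1296
  (U=2, X=0, Z=2, Y=0, W=1) weight 1/1152
  (U=3, X=0, Z=1, Y=0, W=2) weight 1/2592
  … 38 more
Group by Z:
  weight(Z=1) = 1/108
  weight(Z=2) = 1/72
  weight(Z=3) = 1/54
Total weight = 1/108 + 1/72 + 1/54 = 1/24
P(Z=1 | obs) = 1/108 / 1/24 = 2/9
P(Z=2 | obs) = 1/72 / 1/24 = 1/3
P(Z=3 | obs) = 1/54 / 1/24 = 4/9

P(Z=1) = 2/9, P(Z=2) = 1/3, P(Z=3) = 4/9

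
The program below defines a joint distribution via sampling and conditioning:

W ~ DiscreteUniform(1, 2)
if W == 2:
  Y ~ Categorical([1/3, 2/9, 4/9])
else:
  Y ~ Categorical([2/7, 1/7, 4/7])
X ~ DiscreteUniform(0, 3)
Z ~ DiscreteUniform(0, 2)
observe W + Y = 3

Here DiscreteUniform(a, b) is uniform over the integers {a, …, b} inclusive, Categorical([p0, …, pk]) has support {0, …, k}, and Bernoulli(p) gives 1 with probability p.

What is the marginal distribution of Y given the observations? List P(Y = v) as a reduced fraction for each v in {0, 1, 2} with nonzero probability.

Enumerate traces; 24 have nonzero weight after conditioning:
  (W=1, Y=2, X=0, Z=0) weight 1/42
  (W=1, Y=2, X=0, Z=1) weight 1/42
  (W=1, Y=2, X=0, Z=2) weight 1/42
  (W=1, Y=2, X=1, Z=0) weight 1/42
  (W=1, Y=2, X=1, Z=1) weight 1/42
  (W=1, Y=2, X=1, Z=2) weight 1/42
  (W=1, Y=2, X=2, Z=0) weight 1/42
  (W=1, Y=2, X=2, Z=1) weight 1/42
  (W=2, Y=1, X=0, Z=0) weight 1/108
  … 15 more
Group by Y:
  weight(Y=1) = 1/9
  weight(Y=2) = 2/7
Total weight = 1/9 + 2/7 = 25/63
P(Y=1 | obs) = 1/9 / 25/63 = 7/25
P(Y=2 | obs) = 2/7 / 25/63 = 18/25

P(Y=1) = 7/25, P(Y=2) = 18/25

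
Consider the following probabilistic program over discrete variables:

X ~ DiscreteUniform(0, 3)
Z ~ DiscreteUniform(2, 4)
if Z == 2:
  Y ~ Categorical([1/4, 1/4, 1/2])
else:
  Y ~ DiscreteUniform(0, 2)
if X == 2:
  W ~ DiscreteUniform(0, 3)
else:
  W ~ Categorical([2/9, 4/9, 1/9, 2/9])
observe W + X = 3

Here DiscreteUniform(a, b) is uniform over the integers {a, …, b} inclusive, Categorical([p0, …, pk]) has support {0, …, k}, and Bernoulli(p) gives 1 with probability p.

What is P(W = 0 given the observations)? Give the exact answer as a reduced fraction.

Enumerate traces; 36 have nonzero weight after conditioning:
  (X=0, Z=2, Y=0, W=3) weight 1/216
  (X=0, Z=2, Y=1, W=3) weight 1/216
  (X=0, Z=2, Y=2, W=3) weight 1/108
  (X=0, Z=3, Y=0, W=3) weight 1/162
  (X=0, Z=3, Y=1, W=3) weight 1/162
  (X=0, Z=3, Y=2, W=3) weight 1/162
  (X=0, Z=4, Y=0, W=3) weight 1/162
  (X=0, Z=4, Y=1, W=3) weight 1/162
  (X=1, Z=2, Y=0, W=2) weight 1/432
  (X=2, Z=2, Y=0, W=1) weight 1/192
  … 26 more
Group by W:
  weight(W=0) = 1/18
  weight(W=1) = 1/16
  weight(W=2) = 1/36
  weight(W=3) = 1/18
Total weight = 1/18 + 1/16 + 1/36 + 1/18 = 29/144
P(W=0 | obs) = 1/18 / 29/144 = 8/29
P(W=1 | obs) = 1/16 / 29/144 = 9/29
P(W=2 | obs) = 1/36 / 29/144 = 4/29
P(W=3 | obs) = 1/18 / 29/144 = 8/29

P(W = 0 | obs) = 8/29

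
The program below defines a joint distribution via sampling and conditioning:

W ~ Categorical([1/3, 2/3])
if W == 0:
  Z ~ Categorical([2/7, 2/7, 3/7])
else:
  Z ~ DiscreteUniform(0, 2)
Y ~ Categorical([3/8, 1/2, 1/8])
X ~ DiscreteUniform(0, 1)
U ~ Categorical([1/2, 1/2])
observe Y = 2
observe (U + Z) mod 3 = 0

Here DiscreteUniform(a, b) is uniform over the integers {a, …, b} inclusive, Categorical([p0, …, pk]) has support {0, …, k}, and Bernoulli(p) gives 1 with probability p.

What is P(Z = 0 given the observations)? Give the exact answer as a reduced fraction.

Enumerate traces; 8 have nonzero weight after conditioning:
  (W=0, Z=0, Y=2, X=0, U=0) weight 1/336
  (W=0, Z=0, Y=2, X=1, U=0) weight 1/336
  (W=0, Z=2, Y=2, X=0, U=1) weight 1/224
  (W=0, Z=2, Y=2, X=1, U=1) weight 1/224
  (W=1, Z=0, Y=2, X=0, U=0) weight 1/144
  (W=1, Z=0, Y=2, X=1, U=0) weight 1/144
  (W=1, Z=2, Y=2, X=0, U=1) weight 1/144
  (W=1, Z=2, Y=2, X=1, U=1) weight 1/144
Group by Z:
  weight(Z=0) = 5/252
  weight(Z=2) = 23/1008
Total weight = 5/252 + 23/1008 = 43/1008
P(Z=0 | obs) = 5/252 / 43/1008 = 20/43
P(Z=2 | obs) = 23/1008 / 43/1008 = 23/43

P(Z = 0 | obs) = 20/43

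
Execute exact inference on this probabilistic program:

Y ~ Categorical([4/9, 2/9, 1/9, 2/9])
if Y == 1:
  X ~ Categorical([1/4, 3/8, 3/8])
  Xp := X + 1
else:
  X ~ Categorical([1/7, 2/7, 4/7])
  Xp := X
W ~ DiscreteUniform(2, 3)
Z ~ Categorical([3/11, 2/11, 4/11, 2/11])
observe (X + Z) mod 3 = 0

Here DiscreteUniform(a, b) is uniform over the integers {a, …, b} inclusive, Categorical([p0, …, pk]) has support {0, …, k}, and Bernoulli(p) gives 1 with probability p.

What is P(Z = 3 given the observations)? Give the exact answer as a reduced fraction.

Enumerate traces; 32 have nonzero weight after conditioning:
  (Y=0, X=0, W=2, Z=0) weight 2/231
  (Y=0, X=0, W=2, Z=3) weight 4/693
  (Y=0, X=0, W=3, Z=0) weight 2/231
  (Y=0, X=0, W=3, Z=3) weight 4/693
  (Y=0, X=1, W=2, Z=2) weight 16/693
  (Y=0, X=1, W=3, Z=2) weight 16/693
  (Y=0, X=2, W=2, Z=1) weight 16/693
  (Y=0, X=2, W=3, Z=1) weight 16/693
  … 24 more
Group by Z:
  weight(Z=0) = 1/22
  weight(Z=1) = 19/198
  weight(Z=2) = 1/9
  weight(Z=3) = 1/33
Total weight = 1/22 + 19/198 + 1/9 + 1/33 = 28/99
P(Z=0 | obs) = 1/22 / 28/99 = 9/56
P(Z=1 | obs) = 19/198 / 28/99 = 19/56
P(Z=2 | obs) = 1/9 / 28/99 = 11/28
P(Z=3 | obs) = 1/33 / 28/99 = 3/28

P(Z = 3 | obs) = 3/28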